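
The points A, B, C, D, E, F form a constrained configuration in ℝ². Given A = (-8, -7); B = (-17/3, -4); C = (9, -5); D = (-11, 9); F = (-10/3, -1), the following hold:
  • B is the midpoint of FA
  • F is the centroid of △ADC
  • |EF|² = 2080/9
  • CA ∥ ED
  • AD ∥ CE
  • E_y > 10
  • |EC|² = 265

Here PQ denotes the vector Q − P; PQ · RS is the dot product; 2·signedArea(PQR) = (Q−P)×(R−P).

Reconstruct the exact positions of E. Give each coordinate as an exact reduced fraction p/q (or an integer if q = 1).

1. E_x = 6  [CA ∥ ED ∩ AD ∥ CE]
2. E_y = 11  [CA ∥ ED ∩ AD ∥ CE]
   → E = (6, 11)

E = (6, 11)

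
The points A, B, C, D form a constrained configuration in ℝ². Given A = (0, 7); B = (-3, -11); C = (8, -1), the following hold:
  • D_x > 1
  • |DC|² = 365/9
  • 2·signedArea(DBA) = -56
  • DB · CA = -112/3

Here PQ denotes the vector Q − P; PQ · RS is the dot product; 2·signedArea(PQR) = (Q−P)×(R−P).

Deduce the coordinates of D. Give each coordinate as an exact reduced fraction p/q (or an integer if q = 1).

1. D_x = 5/3  [DB · CA = -112/3 ∩ 2·signedArea(DBA) = -56]
2. D_y = -5/3  [DB · CA = -112/3 ∩ 2·signedArea(DBA) = -56]
   → D = (5/3, -5/3)

D = (5/3, -5/3)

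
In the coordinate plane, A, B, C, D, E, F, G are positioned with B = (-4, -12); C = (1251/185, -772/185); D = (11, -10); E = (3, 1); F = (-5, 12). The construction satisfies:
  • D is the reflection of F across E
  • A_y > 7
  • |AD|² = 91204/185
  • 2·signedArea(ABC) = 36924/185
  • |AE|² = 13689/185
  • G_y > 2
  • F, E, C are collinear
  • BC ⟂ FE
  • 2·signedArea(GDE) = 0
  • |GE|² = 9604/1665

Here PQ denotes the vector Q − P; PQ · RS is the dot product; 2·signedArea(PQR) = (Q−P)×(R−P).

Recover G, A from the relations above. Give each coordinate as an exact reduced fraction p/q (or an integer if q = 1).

A = (-381/185, 1472/185)
G = (881/555, 1633/555)

1. G_x = 881/555  [line -11·x + -8·y + 41 = 0 ∩ |GE|² = 9604/1665]
2. G_y = 1633/555  [line -11·x + -8·y + 41 = 0 ∩ |GE|² = 9604/1665]
   → G = (881/555, 1633/555)
3. A_x = -381/185  [line -1448/185·x + 1991/185·y + -18824/185 = 0 ∩ |AE|² = 13689/185]
4. A_y = 1472/185  [line -1448/185·x + 1991/185·y + -18824/185 = 0 ∩ |AE|² = 13689/185]
   → A = (-381/185, 1472/185)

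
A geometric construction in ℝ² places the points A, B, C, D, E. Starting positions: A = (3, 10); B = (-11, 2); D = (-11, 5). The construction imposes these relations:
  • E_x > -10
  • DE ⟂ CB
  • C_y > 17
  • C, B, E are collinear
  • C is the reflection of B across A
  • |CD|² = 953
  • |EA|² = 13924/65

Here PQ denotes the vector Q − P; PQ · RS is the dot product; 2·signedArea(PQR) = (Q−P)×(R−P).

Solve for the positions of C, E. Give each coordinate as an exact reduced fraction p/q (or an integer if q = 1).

C = (17, 18)
E = (-631/65, 178/65)

1. C_x = 17  [C is the reflection of B across A]
2. C_y = 18  [C is the reflection of B across A]
   → C = (17, 18)
3. E_x = -631/65  [C, B, E are collinear ∩ DE ⟂ CB]
4. E_y = 178/65  [C, B, E are collinear ∩ DE ⟂ CB]
   → E = (-631/65, 178/65)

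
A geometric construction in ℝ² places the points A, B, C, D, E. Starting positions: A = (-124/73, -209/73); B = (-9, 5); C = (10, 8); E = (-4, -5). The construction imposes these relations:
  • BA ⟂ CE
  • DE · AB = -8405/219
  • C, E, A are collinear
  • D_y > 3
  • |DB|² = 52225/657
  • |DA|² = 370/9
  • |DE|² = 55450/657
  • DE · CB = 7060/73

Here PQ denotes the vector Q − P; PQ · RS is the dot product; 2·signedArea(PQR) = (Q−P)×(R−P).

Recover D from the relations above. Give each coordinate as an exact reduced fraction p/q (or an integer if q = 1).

1. D_x = -17/73  [DE · CB = 7060/73 ∩ DE · AB = -8405/219]
2. D_y = 740/219  [DE · CB = 7060/73 ∩ DE · AB = -8405/219]
   → D = (-17/73, 740/219)

D = (-17/73, 740/219)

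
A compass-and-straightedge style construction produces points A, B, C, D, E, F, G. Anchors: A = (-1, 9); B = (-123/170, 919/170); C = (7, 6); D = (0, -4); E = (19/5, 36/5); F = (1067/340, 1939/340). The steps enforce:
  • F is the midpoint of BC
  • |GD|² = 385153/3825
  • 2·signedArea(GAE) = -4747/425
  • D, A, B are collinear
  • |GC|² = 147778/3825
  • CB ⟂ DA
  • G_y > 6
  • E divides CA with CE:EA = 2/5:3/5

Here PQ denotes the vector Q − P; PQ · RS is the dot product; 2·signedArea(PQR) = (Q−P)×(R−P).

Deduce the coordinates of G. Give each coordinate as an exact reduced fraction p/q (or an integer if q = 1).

G = (40/51, 1531/255)

1. G_x = 40/51  [line 9/5·x + 24/5·y + -12848/425 = 0 ∩ |GC|² = 147778/3825]
2. G_y = 1531/255  [line 9/5·x + 24/5·y + -12848/425 = 0 ∩ |GC|² = 147778/3825]
   → G = (40/51, 1531/255)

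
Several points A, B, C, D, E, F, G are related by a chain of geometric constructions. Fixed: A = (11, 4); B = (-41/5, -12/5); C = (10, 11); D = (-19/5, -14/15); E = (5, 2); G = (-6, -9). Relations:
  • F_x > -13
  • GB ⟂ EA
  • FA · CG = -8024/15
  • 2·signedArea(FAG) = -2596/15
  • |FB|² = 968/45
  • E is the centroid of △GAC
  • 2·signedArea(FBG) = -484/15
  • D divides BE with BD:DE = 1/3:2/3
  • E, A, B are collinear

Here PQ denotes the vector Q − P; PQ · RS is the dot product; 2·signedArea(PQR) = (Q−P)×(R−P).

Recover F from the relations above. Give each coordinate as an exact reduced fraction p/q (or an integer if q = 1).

F = (-63/5, -58/15)

1. F_x = -63/5  [2·signedArea(FBG) = -484/15 ∩ 2·signedArea(FAG) = -2596/15]
2. F_y = -58/15  [2·signedArea(FBG) = -484/15 ∩ 2·signedArea(FAG) = -2596/15]
   → F = (-63/5, -58/15)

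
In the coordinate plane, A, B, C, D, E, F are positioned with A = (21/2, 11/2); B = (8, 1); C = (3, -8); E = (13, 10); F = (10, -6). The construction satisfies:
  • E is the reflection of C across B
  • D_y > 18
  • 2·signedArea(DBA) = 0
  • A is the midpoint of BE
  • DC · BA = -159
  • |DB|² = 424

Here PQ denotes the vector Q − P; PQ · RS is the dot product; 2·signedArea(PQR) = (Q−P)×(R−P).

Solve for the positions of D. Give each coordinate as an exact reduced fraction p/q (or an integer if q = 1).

D = (18, 19)

1. D_x = 18  [2·signedArea(DBA) = 0 ∩ DC · BA = -159]
2. D_y = 19  [2·signedArea(DBA) = 0 ∩ DC · BA = -159]
   → D = (18, 19)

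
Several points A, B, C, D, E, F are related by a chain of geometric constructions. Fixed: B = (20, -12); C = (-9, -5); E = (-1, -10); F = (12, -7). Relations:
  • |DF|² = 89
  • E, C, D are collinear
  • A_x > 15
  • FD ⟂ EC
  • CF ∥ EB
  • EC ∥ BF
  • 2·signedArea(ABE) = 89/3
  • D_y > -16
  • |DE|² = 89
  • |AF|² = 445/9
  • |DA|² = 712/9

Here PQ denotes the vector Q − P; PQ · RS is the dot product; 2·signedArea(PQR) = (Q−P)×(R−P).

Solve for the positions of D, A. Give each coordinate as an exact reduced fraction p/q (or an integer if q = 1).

A = (47/3, -13)
D = (7, -15)

1. D_x = 7  [E, C, D are collinear ∩ FD ⟂ EC]
2. D_y = -15  [E, C, D are collinear ∩ FD ⟂ EC]
   → D = (7, -15)
3. A_x = 47/3  [line -2·x + -21·y + -725/3 = 0 ∩ |AF|² = 445/9]
4. A_y = -13  [line -2·x + -21·y + -725/3 = 0 ∩ |AF|² = 445/9]
   → A = (47/3, -13)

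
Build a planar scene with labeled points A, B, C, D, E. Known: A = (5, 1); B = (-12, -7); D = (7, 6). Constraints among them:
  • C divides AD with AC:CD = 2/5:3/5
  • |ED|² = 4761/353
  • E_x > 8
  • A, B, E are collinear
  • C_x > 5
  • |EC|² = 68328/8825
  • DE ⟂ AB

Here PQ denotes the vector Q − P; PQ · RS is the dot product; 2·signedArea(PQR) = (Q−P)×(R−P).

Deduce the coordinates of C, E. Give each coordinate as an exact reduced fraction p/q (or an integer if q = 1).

1. C_x = 29/5  [C divides AD with AC:CD = 2/5:3/5]
2. C_y = 3  [C divides AD with AC:CD = 2/5:3/5]
   → C = (29/5, 3)
3. E_x = 3023/353  [A, B, E are collinear ∩ DE ⟂ AB]
4. E_y = 945/353  [A, B, E are collinear ∩ DE ⟂ AB]
   → E = (3023/353, 945/353)

C = (29/5, 3)
E = (3023/353, 945/353)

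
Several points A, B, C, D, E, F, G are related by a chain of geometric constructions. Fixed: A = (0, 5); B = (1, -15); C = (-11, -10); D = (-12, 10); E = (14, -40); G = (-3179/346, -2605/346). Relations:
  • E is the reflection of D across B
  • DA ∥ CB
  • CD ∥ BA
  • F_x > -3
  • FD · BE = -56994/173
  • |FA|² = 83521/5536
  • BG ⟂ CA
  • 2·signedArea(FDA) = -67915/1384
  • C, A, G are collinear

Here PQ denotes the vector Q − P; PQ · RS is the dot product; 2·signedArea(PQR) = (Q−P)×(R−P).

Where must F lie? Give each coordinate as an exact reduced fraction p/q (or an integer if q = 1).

1. F_x = -3179/1384  [FD · BE = -56994/173 ∩ 2·signedArea(FDA) = -67915/1384]
2. F_y = 2585/1384  [FD · BE = -56994/173 ∩ 2·signedArea(FDA) = -67915/1384]
   → F = (-3179/1384, 2585/1384)

F = (-3179/1384, 2585/1384)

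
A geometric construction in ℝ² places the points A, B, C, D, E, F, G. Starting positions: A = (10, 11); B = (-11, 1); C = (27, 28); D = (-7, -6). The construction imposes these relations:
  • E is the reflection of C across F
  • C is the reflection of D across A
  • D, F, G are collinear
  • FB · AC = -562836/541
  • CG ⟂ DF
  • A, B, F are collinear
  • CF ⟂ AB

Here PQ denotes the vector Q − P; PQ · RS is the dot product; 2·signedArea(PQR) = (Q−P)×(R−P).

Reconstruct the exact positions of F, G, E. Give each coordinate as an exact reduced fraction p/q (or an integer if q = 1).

1. F_x = 16477/541  [A, B, F are collinear ∩ CF ⟂ AB]
2. F_y = 11221/541  [A, B, F are collinear ∩ CF ⟂ AB]
   → F = (16477/541, 11221/541)
3. G_x = 67783249/2145065  [D, F, G are collinear ∩ CG ⟂ DF]
4. G_y = 46241772/2145065  [D, F, G are collinear ∩ CG ⟂ DF]
   → G = (67783249/2145065, 46241772/2145065)
5. E_x = 18347/541  [E is the reflection of C across F]
6. E_y = 7294/541  [E is the reflection of C across F]
   → E = (18347/541, 7294/541)

E = (18347/541, 7294/541)
F = (16477/541, 11221/541)
G = (67783249/2145065, 46241772/2145065)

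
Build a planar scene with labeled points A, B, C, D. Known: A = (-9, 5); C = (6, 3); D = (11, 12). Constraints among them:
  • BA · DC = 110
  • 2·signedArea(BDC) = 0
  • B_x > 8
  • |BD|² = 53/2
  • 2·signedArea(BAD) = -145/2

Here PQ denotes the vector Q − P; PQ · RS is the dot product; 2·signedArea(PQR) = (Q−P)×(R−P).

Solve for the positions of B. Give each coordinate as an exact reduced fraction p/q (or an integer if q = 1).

1. B_x = 17/2  [2·signedArea(BDC) = 0 ∩ BA · DC = 110]
2. B_y = 15/2  [2·signedArea(BDC) = 0 ∩ BA · DC = 110]
   → B = (17/2, 15/2)

B = (17/2, 15/2)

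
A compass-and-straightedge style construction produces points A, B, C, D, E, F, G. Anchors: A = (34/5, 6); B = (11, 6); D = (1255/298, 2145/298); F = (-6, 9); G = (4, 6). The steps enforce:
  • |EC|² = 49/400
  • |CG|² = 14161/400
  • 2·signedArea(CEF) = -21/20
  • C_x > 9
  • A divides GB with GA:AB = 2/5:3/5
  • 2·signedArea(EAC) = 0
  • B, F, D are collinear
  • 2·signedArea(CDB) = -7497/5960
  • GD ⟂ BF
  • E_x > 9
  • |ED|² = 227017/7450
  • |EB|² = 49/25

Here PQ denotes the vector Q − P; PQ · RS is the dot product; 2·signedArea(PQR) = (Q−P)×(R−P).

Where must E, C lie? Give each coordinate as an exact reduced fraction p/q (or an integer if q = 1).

1. C_x = 199/20  [line 357/298·x + 2023/298·y + -313803/5960 = 0 ∩ |CG|² = 14161/400]
2. C_y = 6  [line 357/298·x + 2023/298·y + -313803/5960 = 0 ∩ |CG|² = 14161/400]
   → C = (199/20, 6)
3. E_x = 48/5  [2·signedArea(EAC) = 0 ∩ 2·signedArea(CEF) = -21/20]
4. E_y = 6  [2·signedArea(EAC) = 0 ∩ 2·signedArea(CEF) = -21/20]
   → E = (48/5, 6)

C = (199/20, 6)
E = (48/5, 6)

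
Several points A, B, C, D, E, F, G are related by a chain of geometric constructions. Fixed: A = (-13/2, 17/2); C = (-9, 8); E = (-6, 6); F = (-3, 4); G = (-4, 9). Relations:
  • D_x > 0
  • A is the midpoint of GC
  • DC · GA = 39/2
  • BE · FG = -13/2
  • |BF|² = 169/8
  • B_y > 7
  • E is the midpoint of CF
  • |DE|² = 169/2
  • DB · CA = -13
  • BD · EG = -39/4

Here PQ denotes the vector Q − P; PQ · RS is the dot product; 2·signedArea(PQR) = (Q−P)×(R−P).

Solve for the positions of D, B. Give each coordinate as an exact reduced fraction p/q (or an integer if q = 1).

1. D_x = 1/2  [line 5/2·x + 1/2·y + -1 = 0 ∩ |DE|² = 169/2]
2. D_y = -1/2  [line 5/2·x + 1/2·y + -1 = 0 ∩ |DE|² = 169/2]
   → D = (1/2, -1/2)
3. B_x = -25/4  [DB · CA = -13 ∩ BD · EG = -39/4]
4. B_y = 29/4  [DB · CA = -13 ∩ BD · EG = -39/4]
   → B = (-25/4, 29/4)

B = (-25/4, 29/4)
D = (1/2, -1/2)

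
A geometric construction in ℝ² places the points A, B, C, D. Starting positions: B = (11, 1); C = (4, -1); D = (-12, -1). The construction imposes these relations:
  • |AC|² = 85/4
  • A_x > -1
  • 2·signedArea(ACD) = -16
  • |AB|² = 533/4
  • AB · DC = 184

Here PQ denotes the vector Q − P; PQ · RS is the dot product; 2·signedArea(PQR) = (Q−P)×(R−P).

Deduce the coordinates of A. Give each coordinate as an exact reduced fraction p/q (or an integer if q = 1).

A = (-1/2, 0)

1. A_x = -1/2  [2·signedArea(ACD) = -16 ∩ AB · DC = 184]
2. A_y = 0  [2·signedArea(ACD) = -16 ∩ AB · DC = 184]
   → A = (-1/2, 0)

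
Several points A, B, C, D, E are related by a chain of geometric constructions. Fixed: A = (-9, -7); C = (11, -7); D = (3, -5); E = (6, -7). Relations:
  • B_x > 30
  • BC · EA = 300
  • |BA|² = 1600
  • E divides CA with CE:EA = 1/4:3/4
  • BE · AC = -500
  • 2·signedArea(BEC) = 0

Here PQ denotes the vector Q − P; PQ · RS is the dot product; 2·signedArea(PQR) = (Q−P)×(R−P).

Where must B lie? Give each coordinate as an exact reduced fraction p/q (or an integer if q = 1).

B = (31, -7)

1. B_x = 31  [2·signedArea(BEC) = 0 ∩ BE · AC = -500]
2. B_y = -7  [2·signedArea(BEC) = 0 ∩ BE · AC = -500]
   → B = (31, -7)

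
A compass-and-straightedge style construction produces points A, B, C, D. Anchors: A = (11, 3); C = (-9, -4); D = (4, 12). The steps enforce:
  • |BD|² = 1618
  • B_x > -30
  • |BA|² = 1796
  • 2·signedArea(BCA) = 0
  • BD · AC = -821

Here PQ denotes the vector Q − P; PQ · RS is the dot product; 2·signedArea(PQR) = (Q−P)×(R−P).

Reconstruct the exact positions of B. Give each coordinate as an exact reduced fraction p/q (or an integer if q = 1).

B = (-29, -11)

1. B_x = -29  [2·signedArea(BCA) = 0 ∩ BD · AC = -821]
2. B_y = -11  [2·signedArea(BCA) = 0 ∩ BD · AC = -821]
   → B = (-29, -11)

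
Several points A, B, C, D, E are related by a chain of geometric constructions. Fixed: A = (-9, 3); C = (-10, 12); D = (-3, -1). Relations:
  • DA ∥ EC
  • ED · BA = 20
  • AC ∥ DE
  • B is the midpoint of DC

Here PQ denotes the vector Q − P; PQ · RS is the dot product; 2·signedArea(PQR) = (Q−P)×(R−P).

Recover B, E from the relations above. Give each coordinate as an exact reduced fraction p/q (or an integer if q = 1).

1. B_x = -13/2  [B is the midpoint of DC]
2. B_y = 11/2  [B is the midpoint of DC]
   → B = (-13/2, 11/2)
3. E_x = -4  [DA ∥ EC ∩ AC ∥ DE]
4. E_y = 8  [DA ∥ EC ∩ AC ∥ DE]
   → E = (-4, 8)

B = (-13/2, 11/2)
E = (-4, 8)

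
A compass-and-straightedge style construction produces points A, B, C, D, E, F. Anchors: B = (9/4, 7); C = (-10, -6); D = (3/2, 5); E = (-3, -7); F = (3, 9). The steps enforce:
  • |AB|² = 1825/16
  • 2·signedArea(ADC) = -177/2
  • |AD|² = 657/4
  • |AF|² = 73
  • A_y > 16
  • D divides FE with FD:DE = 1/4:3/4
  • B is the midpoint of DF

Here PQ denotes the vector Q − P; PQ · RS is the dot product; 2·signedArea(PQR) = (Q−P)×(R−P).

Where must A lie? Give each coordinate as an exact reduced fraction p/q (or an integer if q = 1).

1. A_x = 6  [line 11·x + -23/2·y + 259/2 = 0 ∩ |AD|² = 657/4]
2. A_y = 17  [line 11·x + -23/2·y + 259/2 = 0 ∩ |AD|² = 657/4]
   → A = (6, 17)

A = (6, 17)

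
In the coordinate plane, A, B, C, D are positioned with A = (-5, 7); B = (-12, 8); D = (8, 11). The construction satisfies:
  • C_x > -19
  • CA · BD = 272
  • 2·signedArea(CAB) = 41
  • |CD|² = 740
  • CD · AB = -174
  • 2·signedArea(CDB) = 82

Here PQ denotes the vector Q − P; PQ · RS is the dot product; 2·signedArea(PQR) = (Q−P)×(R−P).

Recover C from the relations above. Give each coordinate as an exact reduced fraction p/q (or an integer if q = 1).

1. C_x = -18  [2·signedArea(CAB) = 41 ∩ CD · AB = -174]
2. C_y = 3  [2·signedArea(CAB) = 41 ∩ CD · AB = -174]
   → C = (-18, 3)

C = (-18, 3)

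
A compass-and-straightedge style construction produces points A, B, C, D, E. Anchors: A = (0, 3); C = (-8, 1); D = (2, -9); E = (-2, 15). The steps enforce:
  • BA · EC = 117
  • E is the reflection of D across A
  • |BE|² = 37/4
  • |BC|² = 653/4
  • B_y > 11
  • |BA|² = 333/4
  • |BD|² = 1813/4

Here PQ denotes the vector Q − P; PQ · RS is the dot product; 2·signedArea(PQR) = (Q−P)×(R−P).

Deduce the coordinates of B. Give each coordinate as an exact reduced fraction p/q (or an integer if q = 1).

B = (-3/2, 12)

1. B_x = -3/2  [line 6·x + 14·y + -159 = 0 ∩ |BD|² = 1813/4]
2. B_y = 12  [line 6·x + 14·y + -159 = 0 ∩ |BD|² = 1813/4]
   → B = (-3/2, 12)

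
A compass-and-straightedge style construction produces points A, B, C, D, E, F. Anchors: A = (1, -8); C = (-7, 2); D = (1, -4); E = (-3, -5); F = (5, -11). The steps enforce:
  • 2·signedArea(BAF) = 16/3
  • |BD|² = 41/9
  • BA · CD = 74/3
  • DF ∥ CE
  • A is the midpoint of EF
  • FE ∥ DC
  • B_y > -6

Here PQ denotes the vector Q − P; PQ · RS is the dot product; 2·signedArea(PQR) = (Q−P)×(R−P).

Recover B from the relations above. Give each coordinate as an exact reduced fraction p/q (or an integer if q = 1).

1. B_x = -1/3  [BA · CD = 74/3 ∩ 2·signedArea(BAF) = 16/3]
2. B_y = -17/3  [BA · CD = 74/3 ∩ 2·signedArea(BAF) = 16/3]
   → B = (-1/3, -17/3)

B = (-1/3, -17/3)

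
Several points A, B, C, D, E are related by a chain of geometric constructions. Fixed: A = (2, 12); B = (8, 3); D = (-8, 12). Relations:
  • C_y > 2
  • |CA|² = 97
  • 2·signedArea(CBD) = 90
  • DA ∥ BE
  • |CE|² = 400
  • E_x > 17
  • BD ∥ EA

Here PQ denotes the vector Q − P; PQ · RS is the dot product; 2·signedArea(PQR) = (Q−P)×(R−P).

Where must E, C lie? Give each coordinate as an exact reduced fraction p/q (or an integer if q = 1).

C = (-2, 3)
E = (18, 3)

1. E_x = 18  [BD ∥ EA ∩ DA ∥ BE]
2. E_y = 3  [BD ∥ EA ∩ DA ∥ BE]
   → E = (18, 3)
3. C_x = -2  [line -9·x + -16·y + 30 = 0 ∩ |CE|² = 400]
4. C_y = 3  [line -9·x + -16·y + 30 = 0 ∩ |CE|² = 400]
   → C = (-2, 3)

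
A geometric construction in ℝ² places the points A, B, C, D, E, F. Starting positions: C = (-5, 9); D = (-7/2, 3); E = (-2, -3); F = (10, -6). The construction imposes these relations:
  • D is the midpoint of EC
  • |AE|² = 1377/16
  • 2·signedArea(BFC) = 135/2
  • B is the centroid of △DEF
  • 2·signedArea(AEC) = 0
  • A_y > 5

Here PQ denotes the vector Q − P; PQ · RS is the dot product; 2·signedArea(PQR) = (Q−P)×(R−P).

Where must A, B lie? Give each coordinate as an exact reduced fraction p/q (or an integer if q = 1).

A = (-17/4, 6)
B = (3/2, -2)

1. A_x = -17/4  [line -12·x + -3·y + -33 = 0 ∩ |AE|² = 1377/16]
2. A_y = 6  [line -12·x + -3·y + -33 = 0 ∩ |AE|² = 1377/16]
   → A = (-17/4, 6)
3. B_x = 3/2  [B is the centroid of △DEF]
4. B_y = -2  [B is the centroid of △DEF]
   → B = (3/2, -2)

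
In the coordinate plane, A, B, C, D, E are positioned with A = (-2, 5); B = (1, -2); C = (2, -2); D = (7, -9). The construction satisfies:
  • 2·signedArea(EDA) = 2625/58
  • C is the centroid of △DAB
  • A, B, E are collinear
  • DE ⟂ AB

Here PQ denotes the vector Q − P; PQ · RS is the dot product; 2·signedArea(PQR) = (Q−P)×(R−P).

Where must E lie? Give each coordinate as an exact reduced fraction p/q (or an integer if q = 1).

E = (259/58, -585/58)

1. E_x = 259/58  [A, B, E are collinear ∩ DE ⟂ AB]
2. E_y = -585/58  [A, B, E are collinear ∩ DE ⟂ AB]
   → E = (259/58, -585/58)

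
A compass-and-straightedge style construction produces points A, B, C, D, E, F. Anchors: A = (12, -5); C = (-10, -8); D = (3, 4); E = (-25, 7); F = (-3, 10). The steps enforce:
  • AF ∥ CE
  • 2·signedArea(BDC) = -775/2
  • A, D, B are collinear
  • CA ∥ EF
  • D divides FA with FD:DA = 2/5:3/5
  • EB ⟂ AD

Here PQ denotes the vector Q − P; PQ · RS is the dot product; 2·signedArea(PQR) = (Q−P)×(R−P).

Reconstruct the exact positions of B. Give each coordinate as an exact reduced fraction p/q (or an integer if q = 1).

1. B_x = -25/2  [A, D, B are collinear ∩ EB ⟂ AD]
2. B_y = 39/2  [A, D, B are collinear ∩ EB ⟂ AD]
   → B = (-25/2, 39/2)

B = (-25/2, 39/2)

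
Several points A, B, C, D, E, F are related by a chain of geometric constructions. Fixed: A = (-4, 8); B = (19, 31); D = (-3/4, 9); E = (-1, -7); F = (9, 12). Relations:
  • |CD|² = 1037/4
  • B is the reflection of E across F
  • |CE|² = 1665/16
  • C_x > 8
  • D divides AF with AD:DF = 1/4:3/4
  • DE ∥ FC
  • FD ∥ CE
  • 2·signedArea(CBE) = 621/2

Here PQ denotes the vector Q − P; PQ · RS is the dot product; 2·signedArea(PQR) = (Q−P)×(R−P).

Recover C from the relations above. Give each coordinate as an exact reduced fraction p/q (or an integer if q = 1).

1. C_x = 35/4  [FD ∥ CE ∩ DE ∥ FC]
2. C_y = -4  [FD ∥ CE ∩ DE ∥ FC]
   → C = (35/4, -4)

C = (35/4, -4)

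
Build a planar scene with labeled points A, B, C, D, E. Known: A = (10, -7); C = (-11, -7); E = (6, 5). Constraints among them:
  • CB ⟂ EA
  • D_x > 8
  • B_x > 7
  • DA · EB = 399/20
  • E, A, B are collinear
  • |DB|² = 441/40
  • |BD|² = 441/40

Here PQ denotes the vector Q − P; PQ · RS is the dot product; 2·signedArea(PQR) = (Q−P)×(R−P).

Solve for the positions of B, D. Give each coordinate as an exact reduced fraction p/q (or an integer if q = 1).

1. B_x = 79/10  [E, A, B are collinear ∩ CB ⟂ EA]
2. B_y = -7/10  [E, A, B are collinear ∩ CB ⟂ EA]
   → B = (79/10, -7/10)
3. D_x = 179/20  [line -19/10·x + 57/10·y + 779/20 = 0 ∩ |DB|² = 441/40]
4. D_y = -77/20  [line -19/10·x + 57/10·y + 779/20 = 0 ∩ |DB|² = 441/40]
   → D = (179/20, -77/20)

B = (79/10, -7/10)
D = (179/20, -77/20)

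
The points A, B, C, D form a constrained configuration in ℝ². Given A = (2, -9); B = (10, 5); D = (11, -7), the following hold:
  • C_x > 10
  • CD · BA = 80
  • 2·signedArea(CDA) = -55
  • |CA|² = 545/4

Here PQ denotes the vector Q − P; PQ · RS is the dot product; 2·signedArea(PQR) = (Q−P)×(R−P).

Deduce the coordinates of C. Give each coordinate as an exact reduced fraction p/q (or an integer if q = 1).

1. C_x = 21/2  [CD · BA = 80 ∩ 2·signedArea(CDA) = -55]
2. C_y = -1  [CD · BA = 80 ∩ 2·signedArea(CDA) = -55]
   → C = (21/2, -1)

C = (21/2, -1)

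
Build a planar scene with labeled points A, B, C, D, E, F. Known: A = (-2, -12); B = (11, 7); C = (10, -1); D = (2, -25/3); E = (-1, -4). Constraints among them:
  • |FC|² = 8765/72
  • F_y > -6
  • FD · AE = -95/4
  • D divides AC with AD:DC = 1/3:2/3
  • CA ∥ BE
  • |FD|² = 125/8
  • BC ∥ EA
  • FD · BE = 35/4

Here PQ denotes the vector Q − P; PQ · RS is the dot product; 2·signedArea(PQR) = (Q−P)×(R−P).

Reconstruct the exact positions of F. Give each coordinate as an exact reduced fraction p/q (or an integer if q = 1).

F = (-1/4, -61/12)

1. F_x = -1/4  [FD · BE = 35/4 ∩ FD · AE = -95/4]
2. F_y = -61/12  [FD · BE = 35/4 ∩ FD · AE = -95/4]
   → F = (-1/4, -61/12)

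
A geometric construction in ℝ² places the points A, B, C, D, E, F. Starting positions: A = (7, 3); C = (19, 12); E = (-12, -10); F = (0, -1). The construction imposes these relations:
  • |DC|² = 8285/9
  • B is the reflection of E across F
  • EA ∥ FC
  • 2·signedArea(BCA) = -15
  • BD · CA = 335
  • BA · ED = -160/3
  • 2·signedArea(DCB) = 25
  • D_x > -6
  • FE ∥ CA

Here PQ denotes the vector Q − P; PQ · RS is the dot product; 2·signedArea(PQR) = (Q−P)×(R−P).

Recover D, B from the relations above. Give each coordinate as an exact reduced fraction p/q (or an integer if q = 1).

B = (12, 8)
D = (-17/3, -17/3)

1. B_x = 12  [B is the reflection of E across F]
2. B_y = 8  [B is the reflection of E across F]
   → B = (12, 8)
3. D_x = -17/3  [2·signedArea(DCB) = 25 ∩ BA · ED = -160/3]
4. D_y = -17/3  [2·signedArea(DCB) = 25 ∩ BA · ED = -160/3]
   → D = (-17/3, -17/3)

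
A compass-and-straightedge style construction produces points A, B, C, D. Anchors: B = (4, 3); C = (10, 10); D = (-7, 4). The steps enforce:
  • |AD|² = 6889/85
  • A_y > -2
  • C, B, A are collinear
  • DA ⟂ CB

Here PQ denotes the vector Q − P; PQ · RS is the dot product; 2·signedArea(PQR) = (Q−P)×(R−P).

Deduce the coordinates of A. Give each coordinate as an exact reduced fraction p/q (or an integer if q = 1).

A = (-14/85, -158/85)

1. A_x = -14/85  [C, B, A are collinear ∩ DA ⟂ CB]
2. A_y = -158/85  [C, B, A are collinear ∩ DA ⟂ CB]
   → A = (-14/85, -158/85)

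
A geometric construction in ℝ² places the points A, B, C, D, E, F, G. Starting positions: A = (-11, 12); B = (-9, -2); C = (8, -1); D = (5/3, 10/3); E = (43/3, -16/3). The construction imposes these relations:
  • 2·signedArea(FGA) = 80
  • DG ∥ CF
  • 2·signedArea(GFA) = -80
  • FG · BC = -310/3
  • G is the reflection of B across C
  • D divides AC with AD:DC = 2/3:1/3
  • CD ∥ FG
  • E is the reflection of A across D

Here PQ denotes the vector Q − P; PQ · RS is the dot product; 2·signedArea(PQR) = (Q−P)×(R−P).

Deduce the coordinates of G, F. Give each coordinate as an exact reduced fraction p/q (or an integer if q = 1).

1. G_x = 25  [G is the reflection of B across C]
2. G_y = 0  [G is the reflection of B across C]
   → G = (25, 0)
3. F_x = 94/3  [CD ∥ FG ∩ DG ∥ CF]
4. F_y = -13/3  [CD ∥ FG ∩ DG ∥ CF]
   → F = (94/3, -13/3)

F = (94/3, -13/3)
G = (25, 0)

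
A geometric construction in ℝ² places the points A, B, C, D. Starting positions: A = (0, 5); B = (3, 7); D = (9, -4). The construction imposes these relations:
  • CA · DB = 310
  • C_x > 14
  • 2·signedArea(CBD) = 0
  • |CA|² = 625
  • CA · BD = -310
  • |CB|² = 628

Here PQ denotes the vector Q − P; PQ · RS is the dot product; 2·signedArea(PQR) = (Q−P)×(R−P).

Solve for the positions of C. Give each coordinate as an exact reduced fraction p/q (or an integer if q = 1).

C = (15, -15)

1. C_x = 15  [2·signedArea(CBD) = 0 ∩ CA · BD = -310]
2. C_y = -15  [2·signedArea(CBD) = 0 ∩ CA · BD = -310]
   → C = (15, -15)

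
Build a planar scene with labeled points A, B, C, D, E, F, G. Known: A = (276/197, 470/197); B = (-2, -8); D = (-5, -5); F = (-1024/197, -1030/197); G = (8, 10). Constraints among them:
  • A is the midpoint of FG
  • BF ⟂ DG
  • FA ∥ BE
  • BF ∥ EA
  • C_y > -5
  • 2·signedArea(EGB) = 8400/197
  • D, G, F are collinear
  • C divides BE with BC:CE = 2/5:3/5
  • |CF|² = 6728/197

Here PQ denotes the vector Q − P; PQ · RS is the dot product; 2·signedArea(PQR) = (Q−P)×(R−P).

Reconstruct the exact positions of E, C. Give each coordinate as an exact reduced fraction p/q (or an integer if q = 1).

1. E_x = 906/197  [BF ∥ EA ∩ FA ∥ BE]
2. E_y = -76/197  [BF ∥ EA ∩ FA ∥ BE]
   → E = (906/197, -76/197)
3. C_x = 126/197  [C divides BE with BC:CE = 2/5:3/5]
4. C_y = -976/197  [C divides BE with BC:CE = 2/5:3/5]
   → C = (126/197, -976/197)

C = (126/197, -976/197)
E = (906/197, -76/197)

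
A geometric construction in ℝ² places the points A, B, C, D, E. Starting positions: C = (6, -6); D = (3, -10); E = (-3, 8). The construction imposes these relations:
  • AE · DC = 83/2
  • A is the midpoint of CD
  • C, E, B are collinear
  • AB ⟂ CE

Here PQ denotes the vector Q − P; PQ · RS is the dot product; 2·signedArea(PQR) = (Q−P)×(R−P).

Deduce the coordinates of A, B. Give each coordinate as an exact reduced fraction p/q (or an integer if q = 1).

A = (9/2, -8)
B = (3585/554, -1865/277)

1. A_x = 9/2  [A is the midpoint of CD]
2. A_y = -8  [A is the midpoint of CD]
   → A = (9/2, -8)
3. B_x = 3585/554  [C, E, B are collinear ∩ AB ⟂ CE]
4. B_y = -1865/277  [C, E, B are collinear ∩ AB ⟂ CE]
   → B = (3585/554, -1865/277)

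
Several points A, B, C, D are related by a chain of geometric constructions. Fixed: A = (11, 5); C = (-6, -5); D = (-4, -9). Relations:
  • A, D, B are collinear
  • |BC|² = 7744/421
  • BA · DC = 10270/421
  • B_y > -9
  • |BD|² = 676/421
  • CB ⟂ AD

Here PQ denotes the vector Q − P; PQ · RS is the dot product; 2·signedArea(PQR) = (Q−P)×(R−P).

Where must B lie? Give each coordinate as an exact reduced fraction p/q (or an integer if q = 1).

1. B_x = -1294/421  [A, D, B are collinear ∩ CB ⟂ AD]
2. B_y = -3425/421  [A, D, B are collinear ∩ CB ⟂ AD]
   → B = (-1294/421, -3425/421)

B = (-1294/421, -3425/421)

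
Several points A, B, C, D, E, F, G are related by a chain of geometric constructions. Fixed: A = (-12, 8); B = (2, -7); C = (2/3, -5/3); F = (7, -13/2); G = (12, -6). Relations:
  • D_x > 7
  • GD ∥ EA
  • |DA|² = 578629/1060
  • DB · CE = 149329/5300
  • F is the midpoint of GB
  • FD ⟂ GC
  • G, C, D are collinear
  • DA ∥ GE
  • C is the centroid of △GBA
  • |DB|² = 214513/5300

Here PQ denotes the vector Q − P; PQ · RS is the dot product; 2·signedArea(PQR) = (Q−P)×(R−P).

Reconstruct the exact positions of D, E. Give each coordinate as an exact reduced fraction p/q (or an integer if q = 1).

1. D_x = 10341/1325  [G, C, D are collinear ∩ FD ⟂ GC]
2. D_y = -11649/2650  [G, C, D are collinear ∩ FD ⟂ GC]
   → D = (10341/1325, -11649/2650)
3. E_x = -10341/1325  [GD ∥ EA ∩ DA ∥ GE]
4. E_y = 16949/2650  [GD ∥ EA ∩ DA ∥ GE]
   → E = (-10341/1325, 16949/2650)

D = (10341/1325, -11649/2650)
E = (-10341/1325, 16949/2650)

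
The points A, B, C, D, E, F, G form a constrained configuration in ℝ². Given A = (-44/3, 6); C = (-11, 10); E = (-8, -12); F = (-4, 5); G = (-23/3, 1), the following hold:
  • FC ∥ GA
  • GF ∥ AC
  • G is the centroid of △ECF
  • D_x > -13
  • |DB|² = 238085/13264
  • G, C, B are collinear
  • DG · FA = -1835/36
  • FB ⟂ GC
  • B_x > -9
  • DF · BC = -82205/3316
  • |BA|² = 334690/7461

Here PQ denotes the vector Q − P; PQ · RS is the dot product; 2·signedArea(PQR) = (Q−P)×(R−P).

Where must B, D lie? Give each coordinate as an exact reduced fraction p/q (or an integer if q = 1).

B = (-7069/829, 2755/829)
D = (-12, 23/4)

1. B_x = -7069/829  [G, C, B are collinear ∩ FB ⟂ GC]
2. B_y = 2755/829  [G, C, B are collinear ∩ FB ⟂ GC]
   → B = (-7069/829, 2755/829)
3. D_x = -12  [DG · FA = -1835/36 ∩ DF · BC = -82205/3316]
4. D_y = 23/4  [DG · FA = -1835/36 ∩ DF · BC = -82205/3316]
   → D = (-12, 23/4)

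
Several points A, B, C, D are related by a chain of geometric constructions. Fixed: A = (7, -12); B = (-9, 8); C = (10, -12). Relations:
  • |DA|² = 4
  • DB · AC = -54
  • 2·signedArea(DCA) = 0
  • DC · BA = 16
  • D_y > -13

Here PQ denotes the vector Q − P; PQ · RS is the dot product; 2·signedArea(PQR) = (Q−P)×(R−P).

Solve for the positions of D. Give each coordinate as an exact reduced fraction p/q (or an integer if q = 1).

D = (9, -12)

1. D_x = 9  [2·signedArea(DCA) = 0 ∩ DB · AC = -54]
2. D_y = -12  [2·signedArea(DCA) = 0 ∩ DB · AC = -54]
   → D = (9, -12)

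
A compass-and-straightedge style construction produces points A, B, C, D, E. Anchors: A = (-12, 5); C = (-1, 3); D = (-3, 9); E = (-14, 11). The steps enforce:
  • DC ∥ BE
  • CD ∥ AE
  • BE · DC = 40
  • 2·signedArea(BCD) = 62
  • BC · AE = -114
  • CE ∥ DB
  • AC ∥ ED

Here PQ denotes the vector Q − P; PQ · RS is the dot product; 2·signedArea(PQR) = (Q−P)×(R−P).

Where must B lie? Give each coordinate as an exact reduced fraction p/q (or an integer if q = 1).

1. B_x = -16  [DC ∥ BE ∩ CE ∥ DB]
2. B_y = 17  [DC ∥ BE ∩ CE ∥ DB]
   → B = (-16, 17)

B = (-16, 17)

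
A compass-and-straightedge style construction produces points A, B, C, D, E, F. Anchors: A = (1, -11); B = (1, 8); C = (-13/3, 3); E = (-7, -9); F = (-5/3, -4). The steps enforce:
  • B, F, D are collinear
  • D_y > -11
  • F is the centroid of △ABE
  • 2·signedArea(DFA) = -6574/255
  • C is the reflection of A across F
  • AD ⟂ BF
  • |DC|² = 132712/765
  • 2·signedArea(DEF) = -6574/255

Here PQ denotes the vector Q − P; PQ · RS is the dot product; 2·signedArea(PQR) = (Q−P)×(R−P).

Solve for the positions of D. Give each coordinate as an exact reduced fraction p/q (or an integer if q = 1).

1. D_x = -257/85  [B, F, D are collinear ∩ AD ⟂ BF]
2. D_y = -859/85  [B, F, D are collinear ∩ AD ⟂ BF]
   → D = (-257/85, -859/85)

D = (-257/85, -859/85)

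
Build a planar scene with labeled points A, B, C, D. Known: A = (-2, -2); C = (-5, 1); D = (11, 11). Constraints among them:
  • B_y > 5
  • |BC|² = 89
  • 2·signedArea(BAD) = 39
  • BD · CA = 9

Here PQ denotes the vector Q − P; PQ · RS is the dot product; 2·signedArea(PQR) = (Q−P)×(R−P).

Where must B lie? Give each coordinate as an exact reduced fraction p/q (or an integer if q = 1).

B = (3, 6)

1. B_x = 3  [line -13·x + 13·y + -39 = 0 ∩ |BC|² = 89]
2. B_y = 6  [line -13·x + 13·y + -39 = 0 ∩ |BC|² = 89]
   → B = (3, 6)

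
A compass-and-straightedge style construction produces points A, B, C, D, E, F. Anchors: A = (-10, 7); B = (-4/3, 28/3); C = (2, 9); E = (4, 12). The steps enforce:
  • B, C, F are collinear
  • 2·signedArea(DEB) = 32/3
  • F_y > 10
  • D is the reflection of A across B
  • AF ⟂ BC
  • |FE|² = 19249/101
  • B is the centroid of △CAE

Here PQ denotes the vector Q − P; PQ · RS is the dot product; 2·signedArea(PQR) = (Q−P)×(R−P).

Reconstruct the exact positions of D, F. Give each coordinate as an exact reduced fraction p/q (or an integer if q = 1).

1. D_x = 22/3  [D is the reflection of A across B]
2. D_y = 35/3  [D is the reflection of A across B]
   → D = (22/3, 35/3)
3. F_x = -978/101  [B, C, F are collinear ∩ AF ⟂ BC]
4. F_y = 1027/101  [B, C, F are collinear ∩ AF ⟂ BC]
   → F = (-978/101, 1027/101)

D = (22/3, 35/3)
F = (-978/101, 1027/101)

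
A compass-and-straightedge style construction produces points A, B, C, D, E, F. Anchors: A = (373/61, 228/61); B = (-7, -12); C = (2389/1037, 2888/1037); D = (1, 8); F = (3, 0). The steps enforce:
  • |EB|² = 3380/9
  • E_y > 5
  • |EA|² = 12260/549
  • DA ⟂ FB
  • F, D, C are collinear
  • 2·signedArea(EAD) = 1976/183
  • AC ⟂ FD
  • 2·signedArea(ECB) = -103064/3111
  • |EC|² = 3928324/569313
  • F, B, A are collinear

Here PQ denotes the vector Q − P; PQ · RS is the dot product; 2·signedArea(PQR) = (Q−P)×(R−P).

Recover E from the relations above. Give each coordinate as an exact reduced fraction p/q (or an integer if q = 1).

1. E_x = 5/3  [2·signedArea(ECB) = -103064/3111 ∩ 2·signedArea(EAD) = 1976/183]
2. E_y = 16/3  [2·signedArea(ECB) = -103064/3111 ∩ 2·signedArea(EAD) = 1976/183]
   → E = (5/3, 16/3)

E = (5/3, 16/3)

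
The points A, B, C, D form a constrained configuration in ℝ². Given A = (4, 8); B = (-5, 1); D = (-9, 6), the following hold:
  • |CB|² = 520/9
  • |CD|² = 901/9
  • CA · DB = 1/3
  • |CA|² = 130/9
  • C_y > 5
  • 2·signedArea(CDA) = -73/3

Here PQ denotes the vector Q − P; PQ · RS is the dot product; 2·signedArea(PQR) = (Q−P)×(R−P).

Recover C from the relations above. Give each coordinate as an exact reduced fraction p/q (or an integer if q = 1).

1. C_x = 1  [CA · DB = 1/3 ∩ 2·signedArea(CDA) = -73/3]
2. C_y = 17/3  [CA · DB = 1/3 ∩ 2·signedArea(CDA) = -73/3]
   → C = (1, 17/3)

C = (1, 17/3)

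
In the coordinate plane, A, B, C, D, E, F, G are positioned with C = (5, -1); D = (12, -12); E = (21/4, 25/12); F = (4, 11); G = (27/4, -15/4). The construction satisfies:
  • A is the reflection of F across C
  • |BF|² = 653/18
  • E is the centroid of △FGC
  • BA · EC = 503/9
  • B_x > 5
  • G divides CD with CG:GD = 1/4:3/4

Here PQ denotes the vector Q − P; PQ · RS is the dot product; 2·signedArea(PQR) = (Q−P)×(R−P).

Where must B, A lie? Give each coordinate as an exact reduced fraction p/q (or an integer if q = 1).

1. A_x = 6  [A is the reflection of F across C]
2. A_y = -13  [A is the reflection of F across C]
   → A = (6, -13)
3. B_x = 11/2  [line 1/4·x + 37/12·y + -623/36 = 0 ∩ |BF|² = 653/18]
4. B_y = 31/6  [line 1/4·x + 37/12·y + -623/36 = 0 ∩ |BF|² = 653/18]
   → B = (11/2, 31/6)

A = (6, -13)
B = (11/2, 31/6)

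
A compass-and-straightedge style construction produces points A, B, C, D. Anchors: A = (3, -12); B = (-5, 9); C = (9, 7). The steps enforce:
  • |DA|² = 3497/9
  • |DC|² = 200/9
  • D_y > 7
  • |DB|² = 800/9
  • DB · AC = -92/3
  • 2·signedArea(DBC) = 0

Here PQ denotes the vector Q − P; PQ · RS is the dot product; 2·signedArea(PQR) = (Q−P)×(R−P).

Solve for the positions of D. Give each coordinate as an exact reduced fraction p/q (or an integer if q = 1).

D = (13/3, 23/3)

1. D_x = 13/3  [2·signedArea(DBC) = 0 ∩ DB · AC = -92/3]
2. D_y = 23/3  [2·signedArea(DBC) = 0 ∩ DB · AC = -92/3]
   → D = (13/3, 23/3)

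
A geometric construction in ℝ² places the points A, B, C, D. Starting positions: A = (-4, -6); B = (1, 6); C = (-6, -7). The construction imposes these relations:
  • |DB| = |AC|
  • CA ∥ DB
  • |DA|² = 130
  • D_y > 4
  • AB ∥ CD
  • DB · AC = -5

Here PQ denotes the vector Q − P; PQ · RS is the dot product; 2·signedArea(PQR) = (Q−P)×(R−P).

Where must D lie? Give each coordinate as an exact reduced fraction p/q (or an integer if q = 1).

1. D_x = -1  [CA ∥ DB ∩ AB ∥ CD]
2. D_y = 5  [CA ∥ DB ∩ AB ∥ CD]
   → D = (-1, 5)

D = (-1, 5)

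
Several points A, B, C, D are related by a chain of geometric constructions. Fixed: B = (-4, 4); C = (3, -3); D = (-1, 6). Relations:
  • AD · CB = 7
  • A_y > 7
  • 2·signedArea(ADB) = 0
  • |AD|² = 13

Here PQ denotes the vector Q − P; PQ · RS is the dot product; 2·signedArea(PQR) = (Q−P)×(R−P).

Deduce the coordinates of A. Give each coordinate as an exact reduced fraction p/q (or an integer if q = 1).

A = (2, 8)

1. A_x = 2  [2·signedArea(ADB) = 0 ∩ AD · CB = 7]
2. A_y = 8  [2·signedArea(ADB) = 0 ∩ AD · CB = 7]
   → A = (2, 8)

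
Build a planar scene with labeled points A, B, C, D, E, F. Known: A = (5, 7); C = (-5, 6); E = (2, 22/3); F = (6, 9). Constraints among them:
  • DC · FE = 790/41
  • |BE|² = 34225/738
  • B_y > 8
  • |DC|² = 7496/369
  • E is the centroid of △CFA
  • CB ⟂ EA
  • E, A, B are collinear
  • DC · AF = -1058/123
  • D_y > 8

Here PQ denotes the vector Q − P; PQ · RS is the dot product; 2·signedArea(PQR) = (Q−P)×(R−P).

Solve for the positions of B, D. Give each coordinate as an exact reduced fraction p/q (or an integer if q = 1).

B = (-391/82, 663/82)
D = (-145/123, 344/41)

1. B_x = -391/82  [E, A, B are collinear ∩ CB ⟂ EA]
2. B_y = 663/82  [E, A, B are collinear ∩ CB ⟂ EA]
   → B = (-391/82, 663/82)
3. D_x = -145/123  [DC · FE = 790/41 ∩ DC · AF = -1058/123]
4. D_y = 344/41  [DC · FE = 790/41 ∩ DC · AF = -1058/123]
   → D = (-145/123, 344/41)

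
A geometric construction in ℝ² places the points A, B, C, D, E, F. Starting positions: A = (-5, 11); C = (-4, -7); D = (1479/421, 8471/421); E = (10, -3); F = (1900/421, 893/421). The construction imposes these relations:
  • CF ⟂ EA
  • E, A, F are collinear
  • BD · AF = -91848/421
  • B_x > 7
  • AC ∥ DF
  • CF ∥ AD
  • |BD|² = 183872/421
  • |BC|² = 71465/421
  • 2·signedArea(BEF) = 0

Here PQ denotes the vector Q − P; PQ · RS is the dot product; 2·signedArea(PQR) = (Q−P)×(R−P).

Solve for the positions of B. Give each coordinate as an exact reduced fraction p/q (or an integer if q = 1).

1. B_x = 3055/421  [2·signedArea(BEF) = 0 ∩ BD · AF = -91848/421]
2. B_y = -185/421  [2·signedArea(BEF) = 0 ∩ BD · AF = -91848/421]
   → B = (3055/421, -185/421)

B = (3055/421, -185/421)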